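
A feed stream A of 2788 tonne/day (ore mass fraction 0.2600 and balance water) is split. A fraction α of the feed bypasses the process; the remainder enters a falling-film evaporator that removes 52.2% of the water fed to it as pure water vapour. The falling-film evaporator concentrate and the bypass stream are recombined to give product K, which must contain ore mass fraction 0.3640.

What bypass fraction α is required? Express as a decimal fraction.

All 2788×0.260 = 724.88 tonne/day of ore reaches K, so K = 724.88/0.364 = 1991.4 tonne/day and vapour = 796.57 tonne/day.
The evaporator receives (1−α)·2788 of feed at 0.740 water and removes 0.522 of that water:
0.522×0.740×(1−α)×2788 = 796.57
(1−α) = 796.57/1076.9 = 0.7397;  α = 0.2603.

0.260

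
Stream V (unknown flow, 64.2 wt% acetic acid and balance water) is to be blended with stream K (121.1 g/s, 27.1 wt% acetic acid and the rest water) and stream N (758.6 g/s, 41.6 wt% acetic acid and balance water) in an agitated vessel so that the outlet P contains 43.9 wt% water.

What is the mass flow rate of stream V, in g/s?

Let V be the unknown flow. Total out = 879.7 + V.
water balance: 531.3 + 0.358·V = 0.439·(879.7 + V)
(0.358 − 0.439)·V = 0.439×879.7 − 531.3 = -145.12
V = -145.12 / -0.081 = 1791.6 g/s

1792 g/s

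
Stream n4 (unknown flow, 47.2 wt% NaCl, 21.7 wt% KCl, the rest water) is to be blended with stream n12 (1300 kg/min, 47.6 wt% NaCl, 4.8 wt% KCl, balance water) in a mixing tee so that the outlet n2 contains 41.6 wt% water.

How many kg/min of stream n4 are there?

Let n4 be the unknown flow. Total out = 1300 + n4.
water balance: 618.8 + 0.311·n4 = 0.416·(1300 + n4)
(0.311 − 0.416)·n4 = 0.416×1300 − 618.8 = -78
n4 = -78 / -0.105 = 742.86 kg/min

742.9 kg/min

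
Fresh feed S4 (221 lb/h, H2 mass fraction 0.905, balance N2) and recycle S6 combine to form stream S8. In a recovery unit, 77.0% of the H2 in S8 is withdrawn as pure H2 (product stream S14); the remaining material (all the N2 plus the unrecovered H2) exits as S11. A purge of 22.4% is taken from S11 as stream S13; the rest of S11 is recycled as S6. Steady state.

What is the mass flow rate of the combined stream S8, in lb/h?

N2 enters only via S4 and leaves only via the purge: 221×0.095 = 0.224×(N2 in S11), and the recovery unit passes all N2, so N2 in S8 = N2 in S11 = 93.728 lb/h.
H2 in S8: m_A = 221×0.905 + (1−0.224)·(1−0.770)·m_A, so m_A = 200/0.8215 = 243.46 lb/h.
S8 = 243.46 + 93.728 = 337.18 lb/h.

337.2 lb/h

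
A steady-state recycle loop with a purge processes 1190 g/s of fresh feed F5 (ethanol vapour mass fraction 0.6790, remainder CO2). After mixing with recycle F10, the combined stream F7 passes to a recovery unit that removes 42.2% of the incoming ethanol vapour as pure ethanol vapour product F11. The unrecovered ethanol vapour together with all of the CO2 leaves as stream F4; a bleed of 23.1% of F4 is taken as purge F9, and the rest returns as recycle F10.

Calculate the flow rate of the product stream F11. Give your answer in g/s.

ethanol vapour in F7: m_A = 1190×0.679 + (1−0.231)·(1−0.422)·m_A, so m_A = 808.01/0.5555 = 1454.5 g/s.
Product F11 = 0.422×1454.5 = 613.81 g/s.

613.8 g/s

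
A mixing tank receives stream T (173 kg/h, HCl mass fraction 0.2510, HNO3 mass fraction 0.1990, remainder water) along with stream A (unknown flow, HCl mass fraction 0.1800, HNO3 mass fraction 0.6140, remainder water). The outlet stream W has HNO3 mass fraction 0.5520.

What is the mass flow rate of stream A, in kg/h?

Let A be the unknown flow. Total out = 173 + A.
HNO3 balance: 34.427 + 0.614·A = 0.552·(173 + A)
(0.614 − 0.552)·A = 0.552×173 − 34.427 = 61.069
A = 61.069 / 0.062 = 984.98 kg/h

985 kg/h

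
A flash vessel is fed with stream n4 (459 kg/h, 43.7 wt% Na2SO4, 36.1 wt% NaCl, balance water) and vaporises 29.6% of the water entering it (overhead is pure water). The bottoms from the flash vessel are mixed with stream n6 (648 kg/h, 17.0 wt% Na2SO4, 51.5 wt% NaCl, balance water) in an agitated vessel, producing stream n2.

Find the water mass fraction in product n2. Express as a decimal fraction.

0.2495

Vapour removed = 0.296×0.202×459 = 27.445 kg/h; concentrate = 431.56 kg/h.
water reaching the mixer = 65.273 (from concentrate) + 648×0.315 = 269.39 kg/h.
Product flow = 431.56 + 648 = 1079.6 kg/h; water fraction = 0.2495.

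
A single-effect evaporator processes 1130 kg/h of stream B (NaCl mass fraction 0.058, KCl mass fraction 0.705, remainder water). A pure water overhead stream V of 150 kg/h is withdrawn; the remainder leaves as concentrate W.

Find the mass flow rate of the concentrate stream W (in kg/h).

980 kg/h

Concentrate = 1130 − 150 = 980 kg/h.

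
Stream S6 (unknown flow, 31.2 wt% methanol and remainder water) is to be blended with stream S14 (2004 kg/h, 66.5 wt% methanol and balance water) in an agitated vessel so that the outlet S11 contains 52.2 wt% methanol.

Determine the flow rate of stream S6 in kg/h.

1365 kg/h

Let S6 be the unknown flow. Total out = 2004 + S6.
methanol balance: 1332.7 + 0.312·S6 = 0.522·(2004 + S6)
(0.312 − 0.522)·S6 = 0.522×2004 − 1332.7 = -286.57
S6 = -286.57 / -0.210 = 1364.6 kg/h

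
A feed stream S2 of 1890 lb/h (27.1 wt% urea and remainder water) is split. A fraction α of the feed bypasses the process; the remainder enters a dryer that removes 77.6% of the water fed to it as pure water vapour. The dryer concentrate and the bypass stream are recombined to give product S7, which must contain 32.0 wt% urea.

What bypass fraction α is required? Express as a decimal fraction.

All 1890×0.271 = 512.19 lb/h of urea reaches S7, so S7 = 512.19/0.320 = 1600.6 lb/h and vapour = 289.41 lb/h.
The evaporator receives (1−α)·1890 of feed at 0.729 water and removes 0.776 of that water:
0.776×0.729×(1−α)×1890 = 289.41
(1−α) = 289.41/1069.2 = 0.2707;  α = 0.7293.

0.729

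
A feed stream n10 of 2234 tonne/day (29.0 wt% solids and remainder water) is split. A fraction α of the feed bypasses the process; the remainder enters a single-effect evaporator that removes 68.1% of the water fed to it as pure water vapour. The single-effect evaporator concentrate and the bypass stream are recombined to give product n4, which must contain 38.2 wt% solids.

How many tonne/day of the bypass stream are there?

1121 tonne/day

All 2234×0.290 = 647.86 tonne/day of solids reaches n4, so n4 = 647.86/0.382 = 1696 tonne/day and vapour = 538.03 tonne/day.
The evaporator receives (1−α)·2234 of feed at 0.710 water and removes 0.681 of that water:
0.681×0.710×(1−α)×2234 = 538.03
(1−α) = 538.03/1080.2 = 0.4981;  α = 0.5019.
Bypass flow = 0.5019×2234 = 1121.2 tonne/day.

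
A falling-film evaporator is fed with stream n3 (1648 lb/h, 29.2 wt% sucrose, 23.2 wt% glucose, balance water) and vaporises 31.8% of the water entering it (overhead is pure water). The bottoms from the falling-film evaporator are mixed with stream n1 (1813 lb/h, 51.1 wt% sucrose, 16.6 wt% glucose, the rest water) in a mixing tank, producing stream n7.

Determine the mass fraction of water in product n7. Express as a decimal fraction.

0.3489

Vapour removed = 0.318×0.476×1648 = 249.45 lb/h; concentrate = 1398.5 lb/h.
water reaching the mixer = 534.99 (from concentrate) + 1813×0.323 = 1120.6 lb/h.
Product flow = 1398.5 + 1813 = 3211.5 lb/h; water fraction = 0.3489.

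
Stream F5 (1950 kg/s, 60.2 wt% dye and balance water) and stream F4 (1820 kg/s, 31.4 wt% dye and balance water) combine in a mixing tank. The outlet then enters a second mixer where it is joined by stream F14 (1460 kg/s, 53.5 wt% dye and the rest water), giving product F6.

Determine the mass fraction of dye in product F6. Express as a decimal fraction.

0.4831

Overall, product flow = 5230 kg/s.
dye in = 1950×0.602 + 1820×0.314 + 1460×0.535 = 2526.5 kg/s.
dye fraction in F6 = 0.4831.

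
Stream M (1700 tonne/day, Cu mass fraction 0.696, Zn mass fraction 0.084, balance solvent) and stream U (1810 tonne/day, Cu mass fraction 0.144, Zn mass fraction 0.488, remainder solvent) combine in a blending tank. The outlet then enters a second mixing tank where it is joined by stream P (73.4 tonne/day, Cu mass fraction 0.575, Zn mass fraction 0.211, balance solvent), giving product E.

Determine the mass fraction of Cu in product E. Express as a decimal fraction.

0.415

Overall, product flow = 3583.4 tonne/day.
Cu in = 1700×0.696 + 1810×0.144 + 73.4×0.575 = 1486 tonne/day.
Cu fraction in E = 0.415.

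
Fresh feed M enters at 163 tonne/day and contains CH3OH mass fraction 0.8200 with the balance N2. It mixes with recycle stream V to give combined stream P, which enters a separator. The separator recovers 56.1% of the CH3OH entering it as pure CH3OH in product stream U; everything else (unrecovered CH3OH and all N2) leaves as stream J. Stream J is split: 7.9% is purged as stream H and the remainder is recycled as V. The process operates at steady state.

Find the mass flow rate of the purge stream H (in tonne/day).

37.12 tonne/day

N2 enters only via M and leaves only via the purge: 163×0.180 = 0.079×(N2 in J), and the separator passes all N2, so N2 in P = N2 in J = 371.39 tonne/day.
CH3OH in P: m_A = 163×0.820 + (1−0.079)·(1−0.561)·m_A, so m_A = 133.66/0.5957 = 224.38 tonne/day.
J = (1−0.561)×224.38 + 371.39 = 469.9 tonne/day.
Purge H = 0.079×469.9 = 37.122 tonne/day.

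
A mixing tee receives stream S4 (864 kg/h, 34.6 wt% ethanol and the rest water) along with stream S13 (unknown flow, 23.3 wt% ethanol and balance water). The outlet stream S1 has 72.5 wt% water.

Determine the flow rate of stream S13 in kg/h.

Let S13 be the unknown flow. Total out = 864 + S13.
water balance: 565.06 + 0.767·S13 = 0.725·(864 + S13)
(0.767 − 0.725)·S13 = 0.725×864 − 565.06 = 61.344
S13 = 61.344 / 0.042 = 1460.6 kg/h

1461 kg/h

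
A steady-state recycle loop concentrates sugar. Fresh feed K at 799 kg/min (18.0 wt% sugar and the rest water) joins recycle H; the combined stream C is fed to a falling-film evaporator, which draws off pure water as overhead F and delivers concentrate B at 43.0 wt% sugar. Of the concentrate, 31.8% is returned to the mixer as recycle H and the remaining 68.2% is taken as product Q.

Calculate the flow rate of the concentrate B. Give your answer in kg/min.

490.4 kg/min

Overall sugar balance (none leaves overhead): sugar in fresh feed = sugar in product, i.e. 799×0.180 = (1−0.318)·B·0.430.
B = 143.82/(0.430×0.682) = 490.42 kg/min.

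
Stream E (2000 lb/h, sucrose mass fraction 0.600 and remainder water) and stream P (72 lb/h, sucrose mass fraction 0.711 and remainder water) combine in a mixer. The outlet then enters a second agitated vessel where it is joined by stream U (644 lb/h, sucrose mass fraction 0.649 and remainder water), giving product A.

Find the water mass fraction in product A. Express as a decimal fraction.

0.385

Overall, product flow = 2716 lb/h.
water in = 2000×0.400 + 72×0.289 + 644×0.351 = 1046.9 lb/h.
water fraction in A = 0.385.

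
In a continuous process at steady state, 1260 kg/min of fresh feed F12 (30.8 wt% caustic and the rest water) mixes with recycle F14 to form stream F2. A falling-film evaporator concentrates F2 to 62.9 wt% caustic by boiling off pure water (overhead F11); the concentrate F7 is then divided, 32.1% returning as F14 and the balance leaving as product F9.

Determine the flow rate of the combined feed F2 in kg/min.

1552 kg/min

Overall caustic balance (none leaves overhead): caustic in fresh feed = caustic in product, i.e. 1260×0.308 = (1−0.321)·F7·0.629.
F7 = 388.08/(0.629×0.679) = 908.66 kg/min.
Recycle F14 = 0.321×908.66 = 291.68 kg/min.
Combined feed F2 = 1260 + 291.68 = 1551.7 kg/min.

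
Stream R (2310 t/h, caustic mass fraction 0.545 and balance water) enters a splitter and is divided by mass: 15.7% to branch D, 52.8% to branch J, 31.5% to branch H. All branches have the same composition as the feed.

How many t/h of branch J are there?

Branch J flow = 0.528×2310 = 1219.7 t/h.

1220 t/h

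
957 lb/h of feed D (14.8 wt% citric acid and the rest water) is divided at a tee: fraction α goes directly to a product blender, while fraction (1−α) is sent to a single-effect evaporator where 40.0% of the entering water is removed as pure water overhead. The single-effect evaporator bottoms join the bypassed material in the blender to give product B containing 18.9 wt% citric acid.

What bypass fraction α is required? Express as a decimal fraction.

0.363

All 957×0.148 = 141.64 lb/h of citric acid reaches B, so B = 141.64/0.189 = 749.4 lb/h and vapour = 207.6 lb/h.
The evaporator receives (1−α)·957 of feed at 0.852 water and removes 0.400 of that water:
0.400×0.852×(1−α)×957 = 207.6
(1−α) = 207.6/326.15 = 0.6365;  α = 0.3635.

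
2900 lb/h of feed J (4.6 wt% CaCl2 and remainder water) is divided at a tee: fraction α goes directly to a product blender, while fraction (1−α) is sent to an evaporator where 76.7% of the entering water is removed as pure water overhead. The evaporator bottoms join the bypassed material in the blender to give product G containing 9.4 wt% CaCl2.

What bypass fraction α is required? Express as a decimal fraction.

All 2900×0.046 = 133.4 lb/h of CaCl2 reaches G, so G = 133.4/0.094 = 1419.1 lb/h and vapour = 1480.9 lb/h.
The evaporator receives (1−α)·2900 of feed at 0.954 water and removes 0.767 of that water:
0.767×0.954×(1−α)×2900 = 1480.9
(1−α) = 1480.9/2122 = 0.6979;  α = 0.3021.

0.302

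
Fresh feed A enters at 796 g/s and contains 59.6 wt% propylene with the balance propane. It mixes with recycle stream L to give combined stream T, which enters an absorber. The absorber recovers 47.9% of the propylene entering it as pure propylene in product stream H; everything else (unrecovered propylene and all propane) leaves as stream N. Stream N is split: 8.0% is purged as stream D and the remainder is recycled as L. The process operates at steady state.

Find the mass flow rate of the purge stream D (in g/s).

propane enters only via A and leaves only via the purge: 796×0.404 = 0.080×(propane in N), and the absorber passes all propane, so propane in T = propane in N = 4019.8 g/s.
propylene in T: m_A = 796×0.596 + (1−0.080)·(1−0.479)·m_A, so m_A = 474.42/0.5207 = 911.15 g/s.
N = (1−0.479)×911.15 + 4019.8 = 4494.5 g/s.
Purge D = 0.080×4494.5 = 359.56 g/s.

359.6 g/s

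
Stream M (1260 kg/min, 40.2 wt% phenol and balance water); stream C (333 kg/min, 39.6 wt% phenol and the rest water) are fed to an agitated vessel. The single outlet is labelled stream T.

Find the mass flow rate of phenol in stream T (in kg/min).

phenol out = phenol in = 1260×0.402 + 333×0.396 = 638.39 kg/min.

638.4 kg/min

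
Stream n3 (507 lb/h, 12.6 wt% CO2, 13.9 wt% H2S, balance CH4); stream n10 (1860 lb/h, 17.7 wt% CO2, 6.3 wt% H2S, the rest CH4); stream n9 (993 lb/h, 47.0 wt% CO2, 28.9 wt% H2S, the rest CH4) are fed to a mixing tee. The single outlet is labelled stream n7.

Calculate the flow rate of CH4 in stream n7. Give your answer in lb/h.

CH4 out = CH4 in = 507×0.735 + 1860×0.760 + 993×0.241 = 2025.6 lb/h.

2026 lb/h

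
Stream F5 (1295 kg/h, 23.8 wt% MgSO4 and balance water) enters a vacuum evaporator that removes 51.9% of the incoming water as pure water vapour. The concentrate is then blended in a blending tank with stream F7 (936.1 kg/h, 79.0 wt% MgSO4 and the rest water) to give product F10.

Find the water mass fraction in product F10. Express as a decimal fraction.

0.390

Vapour removed = 0.519×0.762×1295 = 512.14 kg/h; concentrate = 782.86 kg/h.
water reaching the mixer = 474.65 (from concentrate) + 936.1×0.210 = 671.23 kg/h.
Product flow = 782.86 + 936.1 = 1719 kg/h; water fraction = 0.390.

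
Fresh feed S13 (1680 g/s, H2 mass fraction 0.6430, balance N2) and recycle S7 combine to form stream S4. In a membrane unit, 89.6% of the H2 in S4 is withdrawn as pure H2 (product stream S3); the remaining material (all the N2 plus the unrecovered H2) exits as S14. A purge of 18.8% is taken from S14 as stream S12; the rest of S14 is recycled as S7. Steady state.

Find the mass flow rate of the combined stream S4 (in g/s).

N2 enters only via S13 and leaves only via the purge: 1680×0.357 = 0.188×(N2 in S14), and the membrane unit passes all N2, so N2 in S4 = N2 in S14 = 3190.2 g/s.
H2 in S4: m_A = 1680×0.643 + (1−0.188)·(1−0.896)·m_A, so m_A = 1080.2/0.9156 = 1179.9 g/s.
S4 = 1179.9 + 3190.2 = 4370.1 g/s.

4370 g/s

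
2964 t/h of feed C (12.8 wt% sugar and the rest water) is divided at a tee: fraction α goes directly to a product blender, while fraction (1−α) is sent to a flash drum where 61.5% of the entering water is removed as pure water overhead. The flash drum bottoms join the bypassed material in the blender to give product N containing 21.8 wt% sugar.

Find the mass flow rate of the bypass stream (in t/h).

682.2 t/h

All 2964×0.128 = 379.39 t/h of sugar reaches N, so N = 379.39/0.218 = 1740.3 t/h and vapour = 1223.7 t/h.
The evaporator receives (1−α)·2964 of feed at 0.872 water and removes 0.615 of that water:
0.615×0.872×(1−α)×2964 = 1223.7
(1−α) = 1223.7/1589.5 = 0.7698;  α = 0.2302.
Bypass flow = 0.2302×2964 = 682.23 t/h.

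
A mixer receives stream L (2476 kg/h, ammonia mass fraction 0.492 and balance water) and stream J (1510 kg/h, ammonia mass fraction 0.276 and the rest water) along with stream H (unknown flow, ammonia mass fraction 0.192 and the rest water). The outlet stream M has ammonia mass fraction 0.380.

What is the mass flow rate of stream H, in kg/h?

639.7 kg/h

Let H be the unknown flow. Total out = 3986 + H.
ammonia balance: 1635 + 0.192·H = 0.380·(3986 + H)
(0.192 − 0.380)·H = 0.380×3986 − 1635 = -120.27
H = -120.27 / -0.188 = 639.74 kg/h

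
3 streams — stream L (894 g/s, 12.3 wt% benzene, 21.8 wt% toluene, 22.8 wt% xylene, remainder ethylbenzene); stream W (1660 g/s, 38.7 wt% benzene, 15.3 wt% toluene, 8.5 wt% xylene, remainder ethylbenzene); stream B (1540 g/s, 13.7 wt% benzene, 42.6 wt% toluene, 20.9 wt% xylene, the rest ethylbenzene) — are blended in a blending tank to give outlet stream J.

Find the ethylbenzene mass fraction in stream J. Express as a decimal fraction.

0.332

Total flow out = 894 + 1660 + 1540 = 4094 g/s.
ethylbenzene in = 894×0.431 + 1660×0.375 + 1540×0.228 = 1358.9 g/s.
ethylbenzene mass fraction in J = 1358.9/4094 = 0.332.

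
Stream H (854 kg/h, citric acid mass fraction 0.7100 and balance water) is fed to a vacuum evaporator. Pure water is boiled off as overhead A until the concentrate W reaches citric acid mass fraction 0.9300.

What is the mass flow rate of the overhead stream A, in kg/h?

citric acid is conserved: 854×0.710 = 606.34 kg/h all reports to the concentrate.
Concentrate = 606.34/(target fraction) = 651.98 kg/h.
Overhead = 854 − 651.98 = 202.02 kg/h.

202 kg/h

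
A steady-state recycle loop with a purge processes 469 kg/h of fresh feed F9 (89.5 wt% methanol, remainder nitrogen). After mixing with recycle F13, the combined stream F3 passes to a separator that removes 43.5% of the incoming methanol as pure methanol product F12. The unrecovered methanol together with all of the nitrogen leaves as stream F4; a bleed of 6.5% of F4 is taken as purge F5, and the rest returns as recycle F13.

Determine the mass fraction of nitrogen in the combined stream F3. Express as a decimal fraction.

nitrogen enters only via F9 and leaves only via the purge: 469×0.105 = 0.065×(nitrogen in F4), and the separator passes all nitrogen, so nitrogen in F3 = nitrogen in F4 = 757.62 kg/h.
methanol in F3: m_A = 469×0.895 + (1−0.065)·(1−0.435)·m_A, so m_A = 419.75/0.4717 = 889.83 kg/h.
F3 = 889.83 + 757.62 = 1647.4 kg/h.
nitrogen fraction in F3 = 757.62/1647.4 = 0.460.

0.460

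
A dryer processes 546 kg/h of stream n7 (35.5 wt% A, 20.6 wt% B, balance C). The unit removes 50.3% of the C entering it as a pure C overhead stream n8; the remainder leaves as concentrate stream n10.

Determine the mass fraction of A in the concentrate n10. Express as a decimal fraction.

A is not removed: 546×0.355 = 193.83 kg/h of A enters n10.
C entering = 546×0.439 = 239.69 kg/h; overhead removed = 0.503×239.69 = 120.57 kg/h.
Concentrate = 546 − 120.57 = 425.43 kg/h.
Mass fraction = 193.83/425.43 = 0.456.

0.456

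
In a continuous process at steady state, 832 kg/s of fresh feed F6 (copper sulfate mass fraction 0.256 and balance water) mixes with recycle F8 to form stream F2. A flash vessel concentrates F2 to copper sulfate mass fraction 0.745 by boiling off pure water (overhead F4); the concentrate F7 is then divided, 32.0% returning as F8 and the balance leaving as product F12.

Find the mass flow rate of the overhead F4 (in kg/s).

Overall copper sulfate balance (none leaves overhead): copper sulfate in fresh feed = copper sulfate in product, i.e. 832×0.256 = (1−0.320)·F7·0.745.
F7 = 212.99/(0.745×0.680) = 420.43 kg/s.
Recycle F8 = 0.320×420.43 = 134.54 kg/s.
Combined feed F2 = 832 + 134.54 = 966.54 kg/s.
Overhead F4 = F2 − F7 = 966.54 − 420.43 = 546.1 kg/s.

546.1 kg/s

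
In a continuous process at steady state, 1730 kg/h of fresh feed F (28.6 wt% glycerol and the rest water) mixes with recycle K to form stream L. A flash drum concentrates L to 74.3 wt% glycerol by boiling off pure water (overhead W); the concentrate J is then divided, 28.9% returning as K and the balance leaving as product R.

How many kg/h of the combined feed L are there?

2001 kg/h

Overall glycerol balance (none leaves overhead): glycerol in fresh feed = glycerol in product, i.e. 1730×0.286 = (1−0.289)·J·0.743.
J = 494.78/(0.743×0.711) = 936.6 kg/h.
Recycle K = 0.289×936.6 = 270.68 kg/h.
Combined feed L = 1730 + 270.68 = 2000.7 kg/h.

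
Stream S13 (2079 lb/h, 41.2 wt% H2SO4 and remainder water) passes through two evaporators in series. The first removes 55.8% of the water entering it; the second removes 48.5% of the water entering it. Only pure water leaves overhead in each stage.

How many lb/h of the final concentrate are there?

water in feed = 2079×0.588 = 1222.5 lb/h.
After stage 1: water left = (1−0.558)×1222.5 = 540.32; stream total = 1396.9 lb/h.
After stage 2: water left = (1−0.485)×540.32 = 278.27; final concentrate = 1134.8 lb/h.

1135 lb/h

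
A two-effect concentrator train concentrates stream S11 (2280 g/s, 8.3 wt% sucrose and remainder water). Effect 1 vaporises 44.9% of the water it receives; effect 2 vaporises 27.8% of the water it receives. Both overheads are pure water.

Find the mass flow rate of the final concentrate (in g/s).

1021 g/s

water in feed = 2280×0.917 = 2090.8 g/s.
After stage 1: water left = (1−0.449)×2090.8 = 1152; stream total = 1341.2 g/s.
After stage 2: water left = (1−0.278)×1152 = 831.75; final concentrate = 1021 g/s.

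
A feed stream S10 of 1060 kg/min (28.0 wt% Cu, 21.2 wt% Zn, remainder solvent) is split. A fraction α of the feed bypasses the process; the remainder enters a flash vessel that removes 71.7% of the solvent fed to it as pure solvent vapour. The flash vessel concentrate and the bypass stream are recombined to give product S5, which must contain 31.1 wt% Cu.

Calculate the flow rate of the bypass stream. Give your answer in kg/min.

All 1060×0.280 = 296.8 kg/min of Cu reaches S5, so S5 = 296.8/0.311 = 954.34 kg/min and vapour = 105.66 kg/min.
The evaporator receives (1−α)·1060 of feed at 0.508 solvent and removes 0.717 of that solvent:
0.717×0.508×(1−α)×1060 = 105.66
(1−α) = 105.66/386.09 = 0.2737;  α = 0.7263.
Bypass flow = 0.7263×1060 = 769.92 kg/min.

769.9 kg/min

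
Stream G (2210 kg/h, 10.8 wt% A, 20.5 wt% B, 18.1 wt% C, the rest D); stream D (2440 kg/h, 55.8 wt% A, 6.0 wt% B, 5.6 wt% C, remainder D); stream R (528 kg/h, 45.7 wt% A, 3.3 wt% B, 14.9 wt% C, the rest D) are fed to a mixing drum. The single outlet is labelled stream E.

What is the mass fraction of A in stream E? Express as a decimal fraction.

0.356

Total flow out = 2210 + 2440 + 528 = 5178 kg/h.
A in = 2210×0.108 + 2440×0.558 + 528×0.457 = 1841.5 kg/h.
A mass fraction in E = 1841.5/5178 = 0.356.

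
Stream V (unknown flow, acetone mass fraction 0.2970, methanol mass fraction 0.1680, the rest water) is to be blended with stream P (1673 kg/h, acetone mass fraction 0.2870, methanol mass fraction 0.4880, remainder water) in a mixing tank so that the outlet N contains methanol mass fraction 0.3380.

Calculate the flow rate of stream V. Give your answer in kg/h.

Let V be the unknown flow. Total out = 1673 + V.
methanol balance: 816.42 + 0.168·V = 0.338·(1673 + V)
(0.168 − 0.338)·V = 0.338×1673 − 816.42 = -250.95
V = -250.95 / -0.170 = 1476.2 kg/h

1476 kg/h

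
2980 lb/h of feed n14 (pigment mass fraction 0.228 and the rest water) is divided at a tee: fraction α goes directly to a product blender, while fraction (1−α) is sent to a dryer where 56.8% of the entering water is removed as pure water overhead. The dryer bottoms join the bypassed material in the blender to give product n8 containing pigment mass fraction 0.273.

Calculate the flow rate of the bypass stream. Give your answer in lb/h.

All 2980×0.228 = 679.44 lb/h of pigment reaches n8, so n8 = 679.44/0.273 = 2488.8 lb/h and vapour = 491.21 lb/h.
The evaporator receives (1−α)·2980 of feed at 0.772 water and removes 0.568 of that water:
0.568×0.772×(1−α)×2980 = 491.21
(1−α) = 491.21/1306.7 = 0.3759;  α = 0.6241.
Bypass flow = 0.6241×2980 = 1859.8 lb/h.

1860 lb/h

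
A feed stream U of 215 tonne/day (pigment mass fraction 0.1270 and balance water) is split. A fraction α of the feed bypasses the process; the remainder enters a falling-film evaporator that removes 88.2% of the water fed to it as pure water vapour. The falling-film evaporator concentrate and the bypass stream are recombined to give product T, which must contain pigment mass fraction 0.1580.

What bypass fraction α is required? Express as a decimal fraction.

All 215×0.127 = 27.305 tonne/day of pigment reaches T, so T = 27.305/0.158 = 172.82 tonne/day and vapour = 42.184 tonne/day.
The evaporator receives (1−α)·215 of feed at 0.873 water and removes 0.882 of that water:
0.882×0.873×(1−α)×215 = 42.184
(1−α) = 42.184/165.55 = 0.2548;  α = 0.7452.

0.745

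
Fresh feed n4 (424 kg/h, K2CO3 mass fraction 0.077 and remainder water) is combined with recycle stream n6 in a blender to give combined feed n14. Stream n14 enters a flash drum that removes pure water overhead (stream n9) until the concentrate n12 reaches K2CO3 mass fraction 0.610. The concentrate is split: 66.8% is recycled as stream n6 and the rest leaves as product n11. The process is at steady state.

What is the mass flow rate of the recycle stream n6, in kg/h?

Overall K2CO3 balance (none leaves overhead): K2CO3 in fresh feed = K2CO3 in product, i.e. 424×0.077 = (1−0.668)·n12·0.610.
n12 = 32.648/(0.610×0.332) = 161.21 kg/h.
Recycle n6 = 0.668×161.21 = 107.69 kg/h.

107.7 kg/h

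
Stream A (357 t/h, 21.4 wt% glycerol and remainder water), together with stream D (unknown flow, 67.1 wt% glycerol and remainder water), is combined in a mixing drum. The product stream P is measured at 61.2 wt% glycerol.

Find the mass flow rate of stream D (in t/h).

2408 t/h

Let D be the unknown flow. Total out = 357 + D.
glycerol balance: 76.398 + 0.671·D = 0.612·(357 + D)
(0.671 − 0.612)·D = 0.612×357 − 76.398 = 142.09
D = 142.09 / 0.059 = 2408.2 t/h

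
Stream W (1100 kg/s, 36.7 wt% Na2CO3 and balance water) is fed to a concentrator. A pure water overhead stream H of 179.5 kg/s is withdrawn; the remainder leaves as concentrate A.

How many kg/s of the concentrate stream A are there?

Concentrate = 1100 − 179.5 = 920.5 kg/s.

920.5 kg/s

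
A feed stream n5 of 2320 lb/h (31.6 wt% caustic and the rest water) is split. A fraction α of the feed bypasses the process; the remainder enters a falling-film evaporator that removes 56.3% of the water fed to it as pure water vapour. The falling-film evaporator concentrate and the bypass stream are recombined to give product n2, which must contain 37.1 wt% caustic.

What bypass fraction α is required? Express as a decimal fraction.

0.615

All 2320×0.316 = 733.12 lb/h of caustic reaches n2, so n2 = 733.12/0.371 = 1976.1 lb/h and vapour = 343.94 lb/h.
The evaporator receives (1−α)·2320 of feed at 0.684 water and removes 0.563 of that water:
0.563×0.684×(1−α)×2320 = 343.94
(1−α) = 343.94/893.41 = 0.3850;  α = 0.6150.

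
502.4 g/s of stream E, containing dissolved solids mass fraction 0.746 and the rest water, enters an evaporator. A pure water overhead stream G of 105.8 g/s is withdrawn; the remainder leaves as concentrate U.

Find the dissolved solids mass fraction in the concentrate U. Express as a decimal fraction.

dissolved solids is not removed: 502.4×0.746 = 374.79 g/s of dissolved solids enters U.
Concentrate = 502.4 − 105.8 = 396.6 g/s.
Mass fraction = 374.79/396.6 = 0.945.

0.945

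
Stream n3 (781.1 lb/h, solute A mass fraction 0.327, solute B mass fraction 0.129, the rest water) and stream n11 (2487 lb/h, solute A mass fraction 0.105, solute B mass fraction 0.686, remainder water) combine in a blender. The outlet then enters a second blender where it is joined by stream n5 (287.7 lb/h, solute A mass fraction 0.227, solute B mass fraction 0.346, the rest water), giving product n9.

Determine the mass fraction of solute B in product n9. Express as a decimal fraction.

0.536

Overall, product flow = 3555.8 lb/h.
solute B in = 781.1×0.129 + 2487×0.686 + 287.7×0.346 = 1906.4 lb/h.
solute B fraction in n9 = 0.536.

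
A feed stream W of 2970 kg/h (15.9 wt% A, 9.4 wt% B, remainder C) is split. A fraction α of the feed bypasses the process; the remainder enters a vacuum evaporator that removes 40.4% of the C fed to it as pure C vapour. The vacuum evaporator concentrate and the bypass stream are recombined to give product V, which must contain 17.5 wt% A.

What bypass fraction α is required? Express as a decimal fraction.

0.697

All 2970×0.159 = 472.23 kg/h of A reaches V, so V = 472.23/0.175 = 2698.5 kg/h and vapour = 271.54 kg/h.
The evaporator receives (1−α)·2970 of feed at 0.747 C and removes 0.404 of that C:
0.404×0.747×(1−α)×2970 = 271.54
(1−α) = 271.54/896.31 = 0.3030;  α = 0.6970.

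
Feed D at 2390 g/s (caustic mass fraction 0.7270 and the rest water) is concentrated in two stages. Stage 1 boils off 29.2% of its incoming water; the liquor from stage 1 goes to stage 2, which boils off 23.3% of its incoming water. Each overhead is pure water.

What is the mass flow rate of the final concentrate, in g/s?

water in feed = 2390×0.273 = 652.47 g/s.
After stage 1: water left = (1−0.292)×652.47 = 461.95; stream total = 2199.5 g/s.
After stage 2: water left = (1−0.233)×461.95 = 354.31; final concentrate = 2091.8 g/s.

2092 g/s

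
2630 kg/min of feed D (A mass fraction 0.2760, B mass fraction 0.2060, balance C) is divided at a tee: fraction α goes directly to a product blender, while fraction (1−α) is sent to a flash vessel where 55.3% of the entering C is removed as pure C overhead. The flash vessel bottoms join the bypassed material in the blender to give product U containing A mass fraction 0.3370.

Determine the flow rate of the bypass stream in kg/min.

All 2630×0.276 = 725.88 kg/min of A reaches U, so U = 725.88/0.337 = 2153.9 kg/min and vapour = 476.05 kg/min.
The evaporator receives (1−α)·2630 of feed at 0.518 C and removes 0.553 of that C:
0.553×0.518×(1−α)×2630 = 476.05
(1−α) = 476.05/753.37 = 0.6319;  α = 0.3681.
Bypass flow = 0.3681×2630 = 968.12 kg/min.

968.1 kg/min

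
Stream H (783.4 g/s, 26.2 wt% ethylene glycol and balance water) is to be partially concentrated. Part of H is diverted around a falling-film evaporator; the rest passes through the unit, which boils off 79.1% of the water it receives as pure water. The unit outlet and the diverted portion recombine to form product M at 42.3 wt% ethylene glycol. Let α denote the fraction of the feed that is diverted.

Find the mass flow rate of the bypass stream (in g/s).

All 783.4×0.262 = 205.25 g/s of ethylene glycol reaches M, so M = 205.25/0.423 = 485.23 g/s and vapour = 298.17 g/s.
The evaporator receives (1−α)·783.4 of feed at 0.738 water and removes 0.791 of that water:
0.791×0.738×(1−α)×783.4 = 298.17
(1−α) = 298.17/457.32 = 0.6520;  α = 0.3480.
Bypass flow = 0.3480×783.4 = 272.62 g/s.

272.6 g/s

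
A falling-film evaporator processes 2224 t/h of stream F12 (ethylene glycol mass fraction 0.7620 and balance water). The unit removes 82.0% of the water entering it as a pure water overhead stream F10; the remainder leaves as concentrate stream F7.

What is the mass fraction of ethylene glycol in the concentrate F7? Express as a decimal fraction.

ethylene glycol is not removed: 2224×0.762 = 1694.7 t/h of ethylene glycol enters F7.
water entering = 2224×0.238 = 529.31 t/h; overhead removed = 0.820×529.31 = 434.04 t/h.
Concentrate = 2224 − 434.04 = 1790 t/h.
Mass fraction = 1694.7/1790 = 0.9468.

0.9468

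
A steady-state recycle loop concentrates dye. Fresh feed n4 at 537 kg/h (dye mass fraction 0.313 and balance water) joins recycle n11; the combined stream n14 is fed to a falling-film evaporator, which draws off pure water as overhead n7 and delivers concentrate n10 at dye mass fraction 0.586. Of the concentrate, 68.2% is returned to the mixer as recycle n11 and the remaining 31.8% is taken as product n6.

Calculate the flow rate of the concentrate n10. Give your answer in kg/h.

902 kg/h

Overall dye balance (none leaves overhead): dye in fresh feed = dye in product, i.e. 537×0.313 = (1−0.682)·n10·0.586.
n10 = 168.08/(0.586×0.318) = 901.97 kg/h.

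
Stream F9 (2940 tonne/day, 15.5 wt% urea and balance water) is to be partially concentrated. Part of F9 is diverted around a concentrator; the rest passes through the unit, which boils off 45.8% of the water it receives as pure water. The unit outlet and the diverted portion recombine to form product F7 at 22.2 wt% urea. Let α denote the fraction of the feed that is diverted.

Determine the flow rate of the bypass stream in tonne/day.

All 2940×0.155 = 455.7 tonne/day of urea reaches F7, so F7 = 455.7/0.222 = 2052.7 tonne/day and vapour = 887.3 tonne/day.
The evaporator receives (1−α)·2940 of feed at 0.845 water and removes 0.458 of that water:
0.458×0.845×(1−α)×2940 = 887.3
(1−α) = 887.3/1137.8 = 0.7798;  α = 0.2202.
Bypass flow = 0.2202×2940 = 647.3 tonne/day.

647.3 tonne/day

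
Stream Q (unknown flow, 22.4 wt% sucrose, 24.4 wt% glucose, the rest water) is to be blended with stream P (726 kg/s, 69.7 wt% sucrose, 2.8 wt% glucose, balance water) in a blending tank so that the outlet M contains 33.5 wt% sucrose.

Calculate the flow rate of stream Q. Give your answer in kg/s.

2368 kg/s

Let Q be the unknown flow. Total out = 726 + Q.
sucrose balance: 506.02 + 0.224·Q = 0.335·(726 + Q)
(0.224 − 0.335)·Q = 0.335×726 − 506.02 = -262.81
Q = -262.81 / -0.111 = 2367.7 kg/s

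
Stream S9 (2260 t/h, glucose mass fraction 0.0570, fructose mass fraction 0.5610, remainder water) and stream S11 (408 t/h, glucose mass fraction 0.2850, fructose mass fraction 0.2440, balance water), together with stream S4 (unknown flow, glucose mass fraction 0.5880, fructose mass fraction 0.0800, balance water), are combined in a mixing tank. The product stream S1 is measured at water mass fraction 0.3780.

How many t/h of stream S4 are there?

1021 t/h

Let S4 be the unknown flow. Total out = 2668 + S4.
water balance: 1055.5 + 0.332·S4 = 0.378·(2668 + S4)
(0.332 − 0.378)·S4 = 0.378×2668 − 1055.5 = -46.984
S4 = -46.984 / -0.046 = 1021.4 t/h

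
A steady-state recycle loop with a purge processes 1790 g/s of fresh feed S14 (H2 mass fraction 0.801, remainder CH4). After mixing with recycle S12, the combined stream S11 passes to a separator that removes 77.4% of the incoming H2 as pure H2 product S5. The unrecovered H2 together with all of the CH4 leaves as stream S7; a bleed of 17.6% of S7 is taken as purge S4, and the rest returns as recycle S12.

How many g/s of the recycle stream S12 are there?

CH4 enters only via S14 and leaves only via the purge: 1790×0.199 = 0.176×(CH4 in S7), and the separator passes all CH4, so CH4 in S11 = CH4 in S7 = 2023.9 g/s.
H2 in S11: m_A = 1790×0.801 + (1−0.176)·(1−0.774)·m_A, so m_A = 1433.8/0.8138 = 1761.9 g/s.
S7 = (1−0.774)×1761.9 + 2023.9 = 2422.1 g/s.
Recycle S12 = (1−0.176)×2422.1 = 1995.8 g/s.

1996 g/s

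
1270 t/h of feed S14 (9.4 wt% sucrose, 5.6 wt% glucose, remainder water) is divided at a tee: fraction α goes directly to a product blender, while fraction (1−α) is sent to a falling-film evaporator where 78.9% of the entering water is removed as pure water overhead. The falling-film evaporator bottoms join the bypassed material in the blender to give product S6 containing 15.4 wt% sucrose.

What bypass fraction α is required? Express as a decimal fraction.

All 1270×0.094 = 119.38 t/h of sucrose reaches S6, so S6 = 119.38/0.154 = 775.19 t/h and vapour = 494.81 t/h.
The evaporator receives (1−α)·1270 of feed at 0.850 water and removes 0.789 of that water:
0.789×0.850×(1−α)×1270 = 494.81
(1−α) = 494.81/851.73 = 0.5809;  α = 0.4191.

0.419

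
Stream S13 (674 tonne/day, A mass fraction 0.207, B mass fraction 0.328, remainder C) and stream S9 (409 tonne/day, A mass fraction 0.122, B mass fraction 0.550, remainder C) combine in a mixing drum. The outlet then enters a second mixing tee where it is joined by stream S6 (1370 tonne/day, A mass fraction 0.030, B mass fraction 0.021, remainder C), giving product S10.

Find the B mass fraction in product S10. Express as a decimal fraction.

Overall, product flow = 2453 tonne/day.
B in = 674×0.328 + 409×0.550 + 1370×0.021 = 474.79 tonne/day.
B fraction in S10 = 0.194.

0.194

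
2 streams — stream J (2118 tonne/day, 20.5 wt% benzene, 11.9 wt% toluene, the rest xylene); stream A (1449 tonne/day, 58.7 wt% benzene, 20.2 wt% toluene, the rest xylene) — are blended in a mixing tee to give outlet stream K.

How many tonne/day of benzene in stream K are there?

1285 tonne/day

benzene out = benzene in = 2118×0.205 + 1449×0.587 = 1284.8 tonne/day.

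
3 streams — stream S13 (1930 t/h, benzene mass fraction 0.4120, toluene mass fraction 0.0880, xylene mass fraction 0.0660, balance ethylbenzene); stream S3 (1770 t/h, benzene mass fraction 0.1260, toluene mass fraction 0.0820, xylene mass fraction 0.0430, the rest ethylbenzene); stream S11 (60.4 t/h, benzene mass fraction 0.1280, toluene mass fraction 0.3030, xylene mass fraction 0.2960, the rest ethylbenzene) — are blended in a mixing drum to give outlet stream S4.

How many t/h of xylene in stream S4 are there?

xylene out = xylene in = 1930×0.066 + 1770×0.043 + 60.4×0.296 = 221.37 t/h.

221.4 t/h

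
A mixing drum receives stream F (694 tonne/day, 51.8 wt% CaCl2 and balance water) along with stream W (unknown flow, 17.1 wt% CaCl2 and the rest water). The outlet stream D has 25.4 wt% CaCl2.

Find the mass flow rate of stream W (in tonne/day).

2207 tonne/day

Let W be the unknown flow. Total out = 694 + W.
CaCl2 balance: 359.49 + 0.171·W = 0.254·(694 + W)
(0.171 − 0.254)·W = 0.254×694 − 359.49 = -183.22
W = -183.22 / -0.083 = 2207.4 tonne/day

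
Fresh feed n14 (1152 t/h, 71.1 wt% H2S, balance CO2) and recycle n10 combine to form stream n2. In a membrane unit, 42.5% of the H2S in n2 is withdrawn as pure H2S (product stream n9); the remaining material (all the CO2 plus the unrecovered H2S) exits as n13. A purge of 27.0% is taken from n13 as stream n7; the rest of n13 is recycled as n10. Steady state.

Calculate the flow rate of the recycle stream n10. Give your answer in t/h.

CO2 enters only via n14 and leaves only via the purge: 1152×0.289 = 0.270×(CO2 in n13), and the membrane unit passes all CO2, so CO2 in n2 = CO2 in n13 = 1233.1 t/h.
H2S in n2: m_A = 1152×0.711 + (1−0.270)·(1−0.425)·m_A, so m_A = 819.07/0.5803 = 1411.6 t/h.
n13 = (1−0.425)×1411.6 + 1233.1 = 2044.7 t/h.
Recycle n10 = (1−0.270)×2044.7 = 1492.7 t/h.

1493 t/h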